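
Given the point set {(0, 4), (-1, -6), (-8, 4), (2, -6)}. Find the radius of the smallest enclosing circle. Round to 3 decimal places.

7.071

The minimum enclosing circle of a finite set is fixed by two of the points (as a diameter) or three (as a circumcircle).
The farthest pair is (-8, 4)–(2, -6) with squared distance 200. The circle on this segment as diameter has centre (-3, -1) and r² = 200/4 = 50.
Check (0, 4): distance² to centre = 34 ≤ 50, so it lies inside.
All remaining points lie in this disk, and no smaller disk contains both endpoints, so this is the minimum enclosing circle.
r = √50 ≈ 7.071.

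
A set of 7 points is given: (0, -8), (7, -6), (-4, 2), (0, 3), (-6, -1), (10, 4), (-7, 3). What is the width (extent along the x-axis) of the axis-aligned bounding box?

17

max x = 10, min x = -7, so width = 17.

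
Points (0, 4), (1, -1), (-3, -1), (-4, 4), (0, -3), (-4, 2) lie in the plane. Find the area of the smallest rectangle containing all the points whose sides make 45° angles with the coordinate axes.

44

In coordinates u = x + y, v = x − y the rectangle is axis-aligned; the map (x,y)→(u,v) scales areas by 2.
u-values: 4, 0, -4, 0, -3, -2; range = 4 − (-4) = 8.
v-values: -4, 2, -2, -8, 3, -6; range = 3 − (-8) = 11.
Area = (8 × 11) / 2 = 44.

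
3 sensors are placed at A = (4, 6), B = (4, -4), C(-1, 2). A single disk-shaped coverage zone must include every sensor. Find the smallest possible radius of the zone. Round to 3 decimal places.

Side lengths²: AB² = 100, AC² = 41, BC² = 61.
Since AB² = 100 < 61 + 41 = 102, the triangle is acute, so the smallest enclosing circle is the circumcircle.
Circumcentre = (3.9, 1), r² = 25.01.
r = √(25.01) ≈ 5.001.

5.001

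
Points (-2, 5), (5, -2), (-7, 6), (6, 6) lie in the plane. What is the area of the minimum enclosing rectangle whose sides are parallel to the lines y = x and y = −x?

In coordinates u = x + y, v = x − y the rectangle is axis-aligned; the map (x,y)→(u,v) scales areas by 2.
u-values: 3, 3, -1, 12; range = 12 − (-1) = 13.
v-values: -7, 7, -13, 0; range = 7 − (-13) = 20.
Area = (13 × 20) / 2 = 130.

130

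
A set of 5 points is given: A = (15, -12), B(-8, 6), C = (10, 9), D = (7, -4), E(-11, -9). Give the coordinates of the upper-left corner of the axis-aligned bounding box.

(-11, 9)

x-range [-11, 15], y-range [-12, 9].
The upper-left corner is (-11, 9).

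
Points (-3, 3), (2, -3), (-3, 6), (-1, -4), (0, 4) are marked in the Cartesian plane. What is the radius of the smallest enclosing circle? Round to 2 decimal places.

5.19

The minimum enclosing circle of a finite set is fixed by two of the points (as a diameter) or three (as a circumcircle).
The minimum enclosing circle is determined by three boundary points: (2, -3), (-3, 6), (-1, -4).
Their circumcentre is (-1.0625, 1.1875) with r² = 26.9140625.
The farthest remaining point (0, 4) is at distance² 9.0390625 ≤ 26.9140625.
r = √(26.9140625) ≈ 5.19.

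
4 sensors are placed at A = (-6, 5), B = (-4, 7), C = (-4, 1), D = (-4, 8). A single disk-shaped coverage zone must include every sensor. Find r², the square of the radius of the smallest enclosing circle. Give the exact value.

A smallest enclosing disk is always determined by at most three of the input points on its boundary.
The farthest pair is C–D with squared distance 49. The circle on this segment as diameter has centre (-4, 4.5) and r² = 49/4 = 12.25.
Check A: distance² to centre = 4.25 ≤ 12.25, so it lies inside.
All remaining points lie in this disk, and no smaller disk contains both endpoints, so this is the minimum enclosing circle.

12.25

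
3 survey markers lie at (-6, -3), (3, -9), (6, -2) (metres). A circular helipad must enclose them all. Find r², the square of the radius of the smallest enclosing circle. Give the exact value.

Call the three points A, B, C in the order given.
Side lengths²: AB² = 117, AC² = 145, BC² = 58.
Since AC² = 145 < 117 + 58 = 175, the triangle is acute, so the smallest enclosing circle is the circumcircle.
Circumcentre = (5/54, -65/18), r² = 54665/1458.

54665/1458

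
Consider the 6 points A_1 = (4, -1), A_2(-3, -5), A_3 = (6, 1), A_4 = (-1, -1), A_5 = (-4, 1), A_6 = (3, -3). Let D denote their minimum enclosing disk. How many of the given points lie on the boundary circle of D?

3

The minimum enclosing circle is determined by three boundary points: A_2, A_3, A_5.
Their circumcentre is (1, -1.25) with r² = 30.0625.
The farthest remaining point A_1 is at distance² 9.0625 ≤ 30.0625.
The points at distance exactly r from the centre are A_2, A_3, A_5 — 3 points.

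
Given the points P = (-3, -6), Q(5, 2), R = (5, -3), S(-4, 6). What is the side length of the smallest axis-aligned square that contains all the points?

The bounding box has width 9 and height 12.
An axis-aligned square enclosing the set must have side ≥ max(width, height).
So the minimum side is max(9, 12) = 12.

12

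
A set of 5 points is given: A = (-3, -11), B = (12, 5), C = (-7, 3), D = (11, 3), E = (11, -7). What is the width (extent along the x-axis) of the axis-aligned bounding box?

max x = 12, min x = -7, so width = 19.

19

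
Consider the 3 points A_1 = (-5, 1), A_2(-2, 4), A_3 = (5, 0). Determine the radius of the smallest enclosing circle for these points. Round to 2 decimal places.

Side lengths²: A_1A_2² = 18, A_1A_3² = 101, A_2A_3² = 65.
Since A_1A_3² = 101 ≥ 65 + 18 = 83, the angle opposite A_1A_3 is not acute, so the smallest enclosing circle has A_1A_3 as diameter.
Centre = midpoint of A_1A_3 = (0, 0.5), r² = 101/4 = 25.25.
r = √(25.25) ≈ 5.02.

5.02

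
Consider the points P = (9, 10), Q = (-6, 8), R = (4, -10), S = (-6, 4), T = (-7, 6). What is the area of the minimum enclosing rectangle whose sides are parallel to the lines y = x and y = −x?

In coordinates u = x + y, v = x − y the rectangle is axis-aligned; the map (x,y)→(u,v) scales areas by 2.
u-values: 19, 2, -6, -2, -1; range = 19 − (-6) = 25.
v-values: -1, -14, 14, -10, -13; range = 14 − (-14) = 28.
Area = (25 × 28) / 2 = 350.

350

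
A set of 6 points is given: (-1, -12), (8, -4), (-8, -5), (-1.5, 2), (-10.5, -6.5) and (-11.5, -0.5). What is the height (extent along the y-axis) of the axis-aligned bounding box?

14

max y = 2, min y = -12, so height = 14.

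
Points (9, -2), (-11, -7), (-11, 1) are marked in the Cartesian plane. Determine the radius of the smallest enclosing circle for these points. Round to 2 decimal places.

10.42

Call the three points A, B, C in the order given.
Side lengths²: AB² = 425, AC² = 409, BC² = 64.
Since AB² = 425 < 409 + 64 = 473, the triangle is acute, so the smallest enclosing circle is the circumcircle.
Circumcentre = (-1.375, -3), r² = 108.640625.
r = √(108.640625) ≈ 10.42.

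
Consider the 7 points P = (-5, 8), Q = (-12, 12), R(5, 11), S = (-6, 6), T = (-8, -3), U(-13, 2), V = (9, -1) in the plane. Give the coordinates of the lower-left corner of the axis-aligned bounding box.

x-range [-13, 9], y-range [-3, 12].
The lower-left corner is (-13, -3).

(-13, -3)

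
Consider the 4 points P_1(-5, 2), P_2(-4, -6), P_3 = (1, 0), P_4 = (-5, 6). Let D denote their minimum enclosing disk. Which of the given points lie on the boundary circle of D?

P_2, P_4

A smallest enclosing disk is always determined by at most three of the input points on its boundary.
The farthest pair is P_2–P_4 with squared distance 145. The circle on this segment as diameter has centre (-4.5, 0) and r² = 145/4 = 36.25.
Check P_1: distance² to centre = 4.25 ≤ 36.25, so it lies inside.
All remaining points lie in this disk, and no smaller disk contains both endpoints, so this is the minimum enclosing circle.
The points at distance exactly r from the centre are P_2, P_4 — 2 points.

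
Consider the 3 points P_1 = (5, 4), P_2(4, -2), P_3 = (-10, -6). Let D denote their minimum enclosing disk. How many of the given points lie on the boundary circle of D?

Side lengths²: P_1P_2² = 37, P_1P_3² = 325, P_2P_3² = 212.
Since P_1P_3² = 325 ≥ 212 + 37 = 249, the angle opposite P_1P_3 is not acute, so the smallest enclosing circle has P_1P_3 as diameter.
Centre = midpoint of P_1P_3 = (-2.5, -1), r² = 325/4 = 81.25.
The points at distance exactly r from the centre are P_1, P_3 — 2 points.

2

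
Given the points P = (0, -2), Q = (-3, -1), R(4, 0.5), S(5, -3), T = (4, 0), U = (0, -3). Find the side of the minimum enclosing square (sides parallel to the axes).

8

The bounding box has width 8 and height 3.5.
An axis-aligned square enclosing the set must have side ≥ max(width, height).
So the minimum side is max(8, 3.5) = 8.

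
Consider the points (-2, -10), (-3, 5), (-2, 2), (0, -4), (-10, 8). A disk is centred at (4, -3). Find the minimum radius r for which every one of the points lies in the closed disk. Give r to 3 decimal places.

The required radius is the distance from (4, -3) to the farthest point.
Squared distances: 85, 113, 61, 17, 317.
Maximum is 317, attained at (-10, 8).
r = √317 ≈ 17.804.

17.804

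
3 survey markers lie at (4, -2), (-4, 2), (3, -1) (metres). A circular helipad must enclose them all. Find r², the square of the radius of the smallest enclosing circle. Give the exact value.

20

Call the three points A, B, C in the order given.
Side lengths²: AB² = 80, AC² = 2, BC² = 58.
Since AB² = 80 ≥ 58 + 2 = 60, the angle opposite AB is not acute, so the smallest enclosing circle has AB as diameter.
Centre = midpoint of AB = (0, 0), r² = 80/4 = 20.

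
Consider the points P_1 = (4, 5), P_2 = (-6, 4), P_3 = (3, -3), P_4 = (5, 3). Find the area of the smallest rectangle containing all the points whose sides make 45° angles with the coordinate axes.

In coordinates u = x + y, v = x − y the rectangle is axis-aligned; the map (x,y)→(u,v) scales areas by 2.
u-values: 9, -2, 0, 8; range = 9 − (-2) = 11.
v-values: -1, -10, 6, 2; range = 6 − (-10) = 16.
Area = (11 × 16) / 2 = 88.

88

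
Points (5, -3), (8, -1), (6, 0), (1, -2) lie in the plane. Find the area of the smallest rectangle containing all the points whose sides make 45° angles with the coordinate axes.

24

In coordinates u = x + y, v = x − y the rectangle is axis-aligned; the map (x,y)→(u,v) scales areas by 2.
u-values: 2, 7, 6, -1; range = 7 − (-1) = 8.
v-values: 8, 9, 6, 3; range = 9 − 3 = 6.
Area = (8 × 6) / 2 = 24.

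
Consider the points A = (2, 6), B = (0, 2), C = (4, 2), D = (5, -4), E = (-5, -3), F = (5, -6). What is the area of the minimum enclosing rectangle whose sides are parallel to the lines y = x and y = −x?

In coordinates u = x + y, v = x − y the rectangle is axis-aligned; the map (x,y)→(u,v) scales areas by 2.
u-values: 8, 2, 6, 1, -8, -1; range = 8 − (-8) = 16.
v-values: -4, -2, 2, 9, -2, 11; range = 11 − (-4) = 15.
Area = (16 × 15) / 2 = 120.

120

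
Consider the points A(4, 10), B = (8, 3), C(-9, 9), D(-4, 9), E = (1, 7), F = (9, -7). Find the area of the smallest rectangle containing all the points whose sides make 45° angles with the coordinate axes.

In coordinates u = x + y, v = x − y the rectangle is axis-aligned; the map (x,y)→(u,v) scales areas by 2.
u-values: 14, 11, 0, 5, 8, 2; range = 14 − 0 = 14.
v-values: -6, 5, -18, -13, -6, 16; range = 16 − (-18) = 34.
Area = (14 × 34) / 2 = 238.

238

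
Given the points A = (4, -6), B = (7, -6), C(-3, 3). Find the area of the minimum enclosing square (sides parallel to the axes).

The bounding box has width 10 and height 9.
An axis-aligned square enclosing the set must have side ≥ max(width, height).
So the minimum side is max(10, 9) = 10.
Area = 10² = 100.

100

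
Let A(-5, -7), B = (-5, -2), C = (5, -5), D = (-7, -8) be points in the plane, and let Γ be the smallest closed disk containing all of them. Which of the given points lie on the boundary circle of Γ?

The farthest pair is C–D with squared distance 153. The circle on this segment as diameter has centre (-1, -6.5) and r² = 153/4 = 38.25.
Check A: distance² to centre = 16.25 ≤ 38.25, so it lies inside.
All remaining points lie in this disk, and no smaller disk contains both endpoints, so this is the minimum enclosing circle.
The points at distance exactly r from the centre are C, D — 2 points.

C, D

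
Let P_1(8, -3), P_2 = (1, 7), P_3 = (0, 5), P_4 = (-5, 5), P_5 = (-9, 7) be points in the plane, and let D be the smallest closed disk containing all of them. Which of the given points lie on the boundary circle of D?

A smallest enclosing disk is always determined by at most three of the input points on its boundary.
The farthest pair is P_1–P_5 with squared distance 389. The circle on this segment as diameter has centre (-0.5, 2) and r² = 389/4 = 97.25.
Check P_2: distance² to centre = 27.25 ≤ 97.25, so it lies inside.
All remaining points lie in this disk, and no smaller disk contains both endpoints, so this is the minimum enclosing circle.
The points at distance exactly r from the centre are P_1, P_5 — 2 points.

P_1, P_5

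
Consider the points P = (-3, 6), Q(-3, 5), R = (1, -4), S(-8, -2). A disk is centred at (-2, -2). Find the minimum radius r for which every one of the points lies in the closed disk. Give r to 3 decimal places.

8.062

The required radius is the distance from (-2, -2) to the farthest point.
Squared distances: 65, 50, 13, 36.
Maximum is 65, attained at P.
r = √65 ≈ 8.062.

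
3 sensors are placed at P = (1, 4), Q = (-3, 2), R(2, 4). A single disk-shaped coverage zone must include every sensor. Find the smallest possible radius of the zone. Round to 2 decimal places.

Side lengths²: PQ² = 20, PR² = 1, QR² = 29.
Since QR² = 29 ≥ 20 + 1 = 21, the angle opposite QR is not acute, so the smallest enclosing circle has QR as diameter.
Centre = midpoint of QR = (-0.5, 3), r² = 29/4 = 7.25.
r = √(7.25) ≈ 2.69.

2.69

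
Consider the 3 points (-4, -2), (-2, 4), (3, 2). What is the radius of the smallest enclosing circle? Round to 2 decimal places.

4.04

Call the three points A, B, C in the order given.
Side lengths²: AB² = 40, AC² = 65, BC² = 29.
Since AC² = 65 < 40 + 29 = 69, the triangle is acute, so the smallest enclosing circle is the circumcircle.
Circumcentre = (-21/34, 7/34), r² = 9425/578.
r = √(9425/578) ≈ 4.04.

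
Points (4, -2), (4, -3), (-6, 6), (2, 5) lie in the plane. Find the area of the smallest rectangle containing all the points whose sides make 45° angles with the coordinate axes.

66.5

In coordinates u = x + y, v = x − y the rectangle is axis-aligned; the map (x,y)→(u,v) scales areas by 2.
u-values: 2, 1, 0, 7; range = 7 − 0 = 7.
v-values: 6, 7, -12, -3; range = 7 − (-12) = 19.
Area = (7 × 19) / 2 = 66.5.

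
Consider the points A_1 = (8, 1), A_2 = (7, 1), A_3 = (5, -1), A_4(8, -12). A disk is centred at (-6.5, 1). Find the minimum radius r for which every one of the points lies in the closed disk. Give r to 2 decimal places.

19.47

The required radius is the distance from (-6.5, 1) to the farthest point.
Squared distances: 210.25, 182.25, 136.25, 379.25.
Maximum is 379.25, attained at A_4.
r = √(379.25) ≈ 19.47.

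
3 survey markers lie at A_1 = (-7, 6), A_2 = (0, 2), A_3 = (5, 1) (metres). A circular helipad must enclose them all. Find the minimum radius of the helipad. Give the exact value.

Side lengths²: A_1A_2² = 65, A_1A_3² = 169, A_2A_3² = 26.
Since A_1A_3² = 169 ≥ 65 + 26 = 91, the angle opposite A_1A_3 is not acute, so the smallest enclosing circle has A_1A_3 as diameter.
Centre = midpoint of A_1A_3 = (-1, 3.5), r² = 169/4 = 42.25.
r = √(42.25) = 6.5.

6.5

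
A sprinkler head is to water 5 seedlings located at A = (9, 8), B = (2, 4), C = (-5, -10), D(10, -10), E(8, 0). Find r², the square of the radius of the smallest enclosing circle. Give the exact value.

By Welzl's lemma the MEC is supported by two points (diametrically opposite) or three points (on a circumcircle).
The minimum enclosing circle is determined by three boundary points: A, C, D.
Their circumcentre is (2.5, -25/18) with r² = 21125/162.
The farthest remaining point E is at distance² 5213/162 ≤ 21125/162.

21125/162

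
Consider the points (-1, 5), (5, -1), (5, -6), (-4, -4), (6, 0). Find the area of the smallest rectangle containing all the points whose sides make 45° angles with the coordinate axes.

In coordinates u = x + y, v = x − y the rectangle is axis-aligned; the map (x,y)→(u,v) scales areas by 2.
u-values: 4, 4, -1, -8, 6; range = 6 − (-8) = 14.
v-values: -6, 6, 11, 0, 6; range = 11 − (-6) = 17.
Area = (14 × 17) / 2 = 119.

119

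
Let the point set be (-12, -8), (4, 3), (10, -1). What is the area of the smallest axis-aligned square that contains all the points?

The bounding box has width 22 and height 11.
An axis-aligned square enclosing the set must have side ≥ max(width, height).
So the minimum side is max(22, 11) = 22.
Area = 22² = 484.

484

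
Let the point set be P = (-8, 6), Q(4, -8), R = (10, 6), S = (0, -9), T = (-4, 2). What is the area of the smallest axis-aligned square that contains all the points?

The bounding box has width 18 and height 15.
An axis-aligned square enclosing the set must have side ≥ max(width, height).
So the minimum side is max(18, 15) = 18.
Area = 18² = 324.

324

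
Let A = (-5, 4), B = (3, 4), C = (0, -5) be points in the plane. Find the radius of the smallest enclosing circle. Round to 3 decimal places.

5.426

Side lengths²: AB² = 64, AC² = 106, BC² = 90.
Since AC² = 106 < 90 + 64 = 154, the triangle is acute, so the smallest enclosing circle is the circumcircle.
Circumcentre = (-1, 1/3), r² = 265/9.
r = √(265/9) ≈ 5.426.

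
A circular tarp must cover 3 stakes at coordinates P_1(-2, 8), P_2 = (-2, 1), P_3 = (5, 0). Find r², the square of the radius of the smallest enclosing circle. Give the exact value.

28.25

Side lengths²: P_1P_2² = 49, P_1P_3² = 113, P_2P_3² = 50.
Since P_1P_3² = 113 ≥ 50 + 49 = 99, the angle opposite P_1P_3 is not acute, so the smallest enclosing circle has P_1P_3 as diameter.
Centre = midpoint of P_1P_3 = (1.5, 4), r² = 113/4 = 28.25.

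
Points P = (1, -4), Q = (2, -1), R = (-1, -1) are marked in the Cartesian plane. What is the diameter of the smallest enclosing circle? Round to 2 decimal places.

3.80

Side lengths²: PQ² = 10, PR² = 13, QR² = 9.
Since PR² = 13 < 10 + 9 = 19, the triangle is acute, so the smallest enclosing circle is the circumcircle.
Circumcentre = (0.5, -13/6), r² = 65/18.
Diameter = 2r = 2√(65/18) ≈ 3.80.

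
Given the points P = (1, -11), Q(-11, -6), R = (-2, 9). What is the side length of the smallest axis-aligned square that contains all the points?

The bounding box has width 12 and height 20.
An axis-aligned square enclosing the set must have side ≥ max(width, height).
So the minimum side is max(12, 20) = 20.

20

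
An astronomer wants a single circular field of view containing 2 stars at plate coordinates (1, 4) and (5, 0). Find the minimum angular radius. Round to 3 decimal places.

2.828

The smallest circle enclosing two points has them as diameter endpoints.
Centre = midpoint = (3, 2); r² = |(1, 4)−(5, 0)|²/4 = 32/4 = 8.
r = √8 ≈ 2.828.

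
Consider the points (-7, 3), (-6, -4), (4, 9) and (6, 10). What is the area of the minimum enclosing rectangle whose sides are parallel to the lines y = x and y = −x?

104

In coordinates u = x + y, v = x − y the rectangle is axis-aligned; the map (x,y)→(u,v) scales areas by 2.
u-values: -4, -10, 13, 16; range = 16 − (-10) = 26.
v-values: -10, -2, -5, -4; range = -2 − (-10) = 8.
Area = (26 × 8) / 2 = 104.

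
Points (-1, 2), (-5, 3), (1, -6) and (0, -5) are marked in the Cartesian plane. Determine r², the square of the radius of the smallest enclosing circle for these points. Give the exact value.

29.25

By Welzl's lemma the MEC is supported by two points (diametrically opposite) or three points (on a circumcircle).
The farthest pair is (-5, 3)–(1, -6) with squared distance 117. The circle on this segment as diameter has centre (-2, -1.5) and r² = 117/4 = 29.25.
Check (-1, 2): distance² to centre = 13.25 ≤ 29.25, so it lies inside.
All remaining points lie in this disk, and no smaller disk contains both endpoints, so this is the minimum enclosing circle.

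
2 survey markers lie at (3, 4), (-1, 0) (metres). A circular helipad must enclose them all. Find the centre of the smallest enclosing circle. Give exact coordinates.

The smallest circle enclosing two points has them as diameter endpoints.
Centre = midpoint = (1, 2); r² = |(3, 4)−(-1, 0)|²/4 = 32/4 = 8.
Centre = (1, 2).

(1, 2)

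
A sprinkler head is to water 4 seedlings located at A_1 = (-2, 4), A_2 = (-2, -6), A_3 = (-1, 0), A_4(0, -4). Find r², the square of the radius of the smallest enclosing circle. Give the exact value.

By Welzl's lemma the MEC is supported by two points (diametrically opposite) or three points (on a circumcircle).
The farthest pair is A_1–A_2 with squared distance 100. The circle on this segment as diameter has centre (-2, -1) and r² = 100/4 = 25.
Check A_3: distance² to centre = 2 ≤ 25, so it lies inside.
All remaining points lie in this disk, and no smaller disk contains both endpoints, so this is the minimum enclosing circle.

25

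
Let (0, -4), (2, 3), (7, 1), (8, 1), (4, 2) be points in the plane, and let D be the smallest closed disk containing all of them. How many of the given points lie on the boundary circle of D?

3

A smallest enclosing disk is always determined by at most three of the input points on its boundary.
The minimum enclosing circle is determined by three boundary points: (0, -4), (2, 3), (8, 1).
Their circumcentre is (179/46, -61/46) with r² = 23585/1058.
The farthest remaining point (7, 1) is at distance² 15949/1058 ≤ 23585/1058.
The points at distance exactly r from the centre are (0, -4), (2, 3), (8, 1) — 3 points.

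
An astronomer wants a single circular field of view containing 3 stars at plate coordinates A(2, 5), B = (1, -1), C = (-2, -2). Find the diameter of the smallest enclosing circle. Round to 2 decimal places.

8.06

Side lengths²: AB² = 37, AC² = 65, BC² = 10.
Since AC² = 65 ≥ 37 + 10 = 47, the angle opposite AC is not acute, so the smallest enclosing circle has AC as diameter.
Centre = midpoint of AC = (0, 1.5), r² = 65/4 = 16.25.
Diameter = 2r = 2√(16.25) ≈ 8.06.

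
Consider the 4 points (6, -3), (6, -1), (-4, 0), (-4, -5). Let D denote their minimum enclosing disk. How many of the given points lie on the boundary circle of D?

A smallest enclosing disk is always determined by at most three of the input points on its boundary.
The minimum enclosing circle is determined by three boundary points: (6, -1), (-4, 0), (-4, -5).
Their circumcentre is (0.8, -2.5) with r² = 29.29.
The farthest remaining point (6, -3) is at distance² 27.29 ≤ 29.29.
The points at distance exactly r from the centre are (6, -1), (-4, 0), (-4, -5) — 3 points.

3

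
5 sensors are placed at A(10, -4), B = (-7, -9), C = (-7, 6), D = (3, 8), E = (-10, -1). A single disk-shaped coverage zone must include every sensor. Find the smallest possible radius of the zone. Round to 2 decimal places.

10.28

The minimum enclosing circle of a finite set is fixed by two of the points (as a diameter) or three (as a circumcircle).
The minimum enclosing circle is determined by three boundary points: A, B, C.
Their circumcentre is (1/34, -1.5) with r² = 61073/578.
The farthest remaining point E is at distance² 58285/578 ≤ 61073/578.
r = √(61073/578) ≈ 10.28.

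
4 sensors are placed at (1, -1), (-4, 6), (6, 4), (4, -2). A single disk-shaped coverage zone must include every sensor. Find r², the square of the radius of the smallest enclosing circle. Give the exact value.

The minimum enclosing circle is determined by three boundary points: (-4, 6), (6, 4), (4, -2).
Their circumcentre is (0.5, 2.5) with r² = 32.5.
The farthest remaining point (1, -1) is at distance² 12.5 ≤ 32.5.

32.5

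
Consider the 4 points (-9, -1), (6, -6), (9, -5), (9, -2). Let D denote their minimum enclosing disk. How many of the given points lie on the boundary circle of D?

A smallest enclosing disk is always determined by at most three of the input points on its boundary.
The farthest pair is (-9, -1)–(9, -5) with squared distance 340. The circle on this segment as diameter has centre (0, -3) and r² = 340/4 = 85.
Check (6, -6): distance² to centre = 45 ≤ 85, so it lies inside.
All remaining points lie in this disk, and no smaller disk contains both endpoints, so this is the minimum enclosing circle.
The points at distance exactly r from the centre are (-9, -1), (9, -5) — 2 points.

2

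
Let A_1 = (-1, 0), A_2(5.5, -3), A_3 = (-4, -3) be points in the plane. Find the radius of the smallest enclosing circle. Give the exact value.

Side lengths²: A_1A_2² = 51.25, A_1A_3² = 18, A_2A_3² = 90.25.
Since A_2A_3² = 90.25 ≥ 51.25 + 18 = 69.25, the angle opposite A_2A_3 is not acute, so the smallest enclosing circle has A_2A_3 as diameter.
Centre = midpoint of A_2A_3 = (0.75, -3), r² = 90.25/4 = 22.5625.
r = √(22.5625) = 4.75.

4.75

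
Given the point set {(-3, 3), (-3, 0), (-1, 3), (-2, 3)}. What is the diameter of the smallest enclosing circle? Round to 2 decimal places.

By Welzl's lemma the MEC is supported by two points (diametrically opposite) or three points (on a circumcircle).
The farthest pair is (-3, 0)–(-1, 3) with squared distance 13. The circle on this segment as diameter has centre (-2, 1.5) and r² = 13/4 = 3.25.
Check (-3, 3): distance² to centre = 3.25 ≤ 3.25, so it lies inside.
All remaining points lie in this disk, and no smaller disk contains both endpoints, so this is the minimum enclosing circle.
Diameter = 2r = 2√(3.25) ≈ 3.61.

3.61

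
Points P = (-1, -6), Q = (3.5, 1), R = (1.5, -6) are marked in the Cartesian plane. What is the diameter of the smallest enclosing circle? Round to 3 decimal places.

8.322

Side lengths²: PQ² = 69.25, PR² = 6.25, QR² = 53.
Since PQ² = 69.25 ≥ 53 + 6.25 = 59.25, the angle opposite PQ is not acute, so the smallest enclosing circle has PQ as diameter.
Centre = midpoint of PQ = (1.25, -2.5), r² = 69.25/4 = 17.3125.
Diameter = 2r = 2√(17.3125) ≈ 8.322.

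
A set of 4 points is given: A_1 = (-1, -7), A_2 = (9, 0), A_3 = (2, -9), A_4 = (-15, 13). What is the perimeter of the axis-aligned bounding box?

Width = max x − min x = 9 − (-15) = 24.
Height = max y − min y = 13 − (-9) = 22.
Perimeter = 2(24 + 22) = 92.

92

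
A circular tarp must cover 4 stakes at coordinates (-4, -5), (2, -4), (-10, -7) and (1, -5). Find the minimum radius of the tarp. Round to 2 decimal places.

The minimum enclosing circle of a finite set is fixed by two of the points (as a diameter) or three (as a circumcircle).
The farthest pair is (2, -4)–(-10, -7) with squared distance 153. The circle on this segment as diameter has centre (-4, -5.5) and r² = 153/4 = 38.25.
Check (-4, -5): distance² to centre = 0.25 ≤ 38.25, so it lies inside.
All remaining points lie in this disk, and no smaller disk contains both endpoints, so this is the minimum enclosing circle.
r = √(38.25) ≈ 6.18.

6.18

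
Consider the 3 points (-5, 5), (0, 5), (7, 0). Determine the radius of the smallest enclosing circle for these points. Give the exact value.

Call the three points A, B, C in the order given.
Side lengths²: AB² = 25, AC² = 169, BC² = 74.
Since AC² = 169 ≥ 74 + 25 = 99, the angle opposite AC is not acute, so the smallest enclosing circle has AC as diameter.
Centre = midpoint of AC = (1, 2.5), r² = 169/4 = 42.25.
r = √(42.25) = 6.5.

6.5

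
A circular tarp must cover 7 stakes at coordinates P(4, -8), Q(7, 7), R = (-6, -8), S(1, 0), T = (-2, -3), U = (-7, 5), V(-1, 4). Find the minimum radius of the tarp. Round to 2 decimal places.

9.92

A smallest enclosing disk is always determined by at most three of the input points on its boundary.
The farthest pair is Q–R with squared distance 394. The circle on this segment as diameter has centre (0.5, -0.5) and r² = 394/4 = 98.5.
Check P: distance² to centre = 68.5 ≤ 98.5, so it lies inside.
All remaining points lie in this disk, and no smaller disk contains both endpoints, so this is the minimum enclosing circle.
r = √(98.5) ≈ 9.92.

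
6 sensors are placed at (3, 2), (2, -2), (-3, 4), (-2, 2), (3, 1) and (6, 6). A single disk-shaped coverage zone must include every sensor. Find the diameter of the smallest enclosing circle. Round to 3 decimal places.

10.063

The minimum enclosing circle is determined by three boundary points: (2, -2), (-3, 4), (6, 6).
Their circumcentre is (1.9375, 3.03125) with r² = 25.3173828125.
The farthest remaining point (-2, 2) is at distance² 16.5673828125 ≤ 25.3173828125.
Diameter = 2r = 2√(25.3173828125) ≈ 10.063.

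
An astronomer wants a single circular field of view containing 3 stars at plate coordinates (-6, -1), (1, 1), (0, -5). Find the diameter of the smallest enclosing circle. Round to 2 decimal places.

7.98

Call the three points A, B, C in the order given.
Side lengths²: AB² = 53, AC² = 52, BC² = 37.
Since AB² = 53 < 52 + 37 = 89, the triangle is acute, so the smallest enclosing circle is the circumcircle.
Circumcentre = (-2.05, -1.575), r² = 15.933125.
Diameter = 2r = 2√(15.933125) ≈ 7.98.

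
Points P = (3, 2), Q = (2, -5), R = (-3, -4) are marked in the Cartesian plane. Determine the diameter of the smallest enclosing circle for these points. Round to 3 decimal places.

8.498

Side lengths²: PQ² = 50, PR² = 72, QR² = 26.
Since PR² = 72 < 50 + 26 = 76, the triangle is acute, so the smallest enclosing circle is the circumcircle.
Circumcentre = (1/6, -7/6), r² = 325/18.
Diameter = 2r = 2√(325/18) ≈ 8.498.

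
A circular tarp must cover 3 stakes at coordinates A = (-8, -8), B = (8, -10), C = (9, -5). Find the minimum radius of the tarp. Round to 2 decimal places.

8.63

Side lengths²: AB² = 260, AC² = 298, BC² = 26.
Since AC² = 298 ≥ 260 + 26 = 286, the angle opposite AC is not acute, so the smallest enclosing circle has AC as diameter.
Centre = midpoint of AC = (0.5, -6.5), r² = 298/4 = 74.5.
r = √(74.5) ≈ 8.63.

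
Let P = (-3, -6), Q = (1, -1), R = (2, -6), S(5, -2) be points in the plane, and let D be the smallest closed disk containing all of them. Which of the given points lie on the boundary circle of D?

P, S

The farthest pair is P–S with squared distance 80. The circle on this segment as diameter has centre (1, -4) and r² = 80/4 = 20.
Check Q: distance² to centre = 9 ≤ 20, so it lies inside.
All remaining points lie in this disk, and no smaller disk contains both endpoints, so this is the minimum enclosing circle.
The points at distance exactly r from the centre are P, S — 2 points.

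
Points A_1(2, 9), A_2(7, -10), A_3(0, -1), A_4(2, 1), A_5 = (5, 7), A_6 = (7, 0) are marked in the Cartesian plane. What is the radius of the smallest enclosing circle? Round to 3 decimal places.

By Welzl's lemma the MEC is supported by two points (diametrically opposite) or three points (on a circumcircle).
The farthest pair is A_1–A_2 with squared distance 386. The circle on this segment as diameter has centre (4.5, -0.5) and r² = 386/4 = 96.5.
Check A_3: distance² to centre = 20.5 ≤ 96.5, so it lies inside.
All remaining points lie in this disk, and no smaller disk contains both endpoints, so this is the minimum enclosing circle.
r = √(96.5) ≈ 9.823.

9.823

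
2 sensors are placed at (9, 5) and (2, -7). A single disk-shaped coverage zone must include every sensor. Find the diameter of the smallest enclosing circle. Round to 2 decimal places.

The smallest circle enclosing two points has them as diameter endpoints.
Centre = midpoint = (5.5, -1); r² = |(9, 5)−(2, -7)|²/4 = 193/4 = 48.25.
Diameter = 2r = 2√(48.25) ≈ 13.89.

13.89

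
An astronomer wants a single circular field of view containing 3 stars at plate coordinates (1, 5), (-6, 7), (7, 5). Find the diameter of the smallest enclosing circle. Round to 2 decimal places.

Call the three points A, B, C in the order given.
Side lengths²: AB² = 53, AC² = 36, BC² = 173.
Since BC² = 173 ≥ 53 + 36 = 89, the angle opposite BC is not acute, so the smallest enclosing circle has BC as diameter.
Centre = midpoint of BC = (0.5, 6), r² = 173/4 = 43.25.
Diameter = 2r = 2√(43.25) ≈ 13.15.

13.15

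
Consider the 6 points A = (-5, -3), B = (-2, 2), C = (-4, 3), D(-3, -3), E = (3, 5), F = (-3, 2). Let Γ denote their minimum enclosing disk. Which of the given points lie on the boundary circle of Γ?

A smallest enclosing disk is always determined by at most three of the input points on its boundary.
The farthest pair is A–E with squared distance 128. The circle on this segment as diameter has centre (-1, 1) and r² = 128/4 = 32.
Check B: distance² to centre = 2 ≤ 32, so it lies inside.
All remaining points lie in this disk, and no smaller disk contains both endpoints, so this is the minimum enclosing circle.
The points at distance exactly r from the centre are A, E — 2 points.

A, E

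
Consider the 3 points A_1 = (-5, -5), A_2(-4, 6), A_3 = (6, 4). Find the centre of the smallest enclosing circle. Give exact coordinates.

Side lengths²: A_1A_2² = 122, A_1A_3² = 202, A_2A_3² = 104.
Since A_1A_3² = 202 < 122 + 104 = 226, the triangle is acute, so the smallest enclosing circle is the circumcircle.
Circumcentre = (1/56, 5/56), r² = 80093/1568.
Centre = (1/56, 5/56).

(1/56, 5/56)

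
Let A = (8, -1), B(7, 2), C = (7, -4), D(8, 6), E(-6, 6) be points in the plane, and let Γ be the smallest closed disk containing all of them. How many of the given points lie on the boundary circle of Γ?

By Welzl's lemma the MEC is supported by two points (diametrically opposite) or three points (on a circumcircle).
The minimum enclosing circle is determined by three boundary points: C, D, E.
Their circumcentre is (1, 1.65) with r² = 67.9225.
The farthest remaining point A is at distance² 56.0225 ≤ 67.9225.
The points at distance exactly r from the centre are C, D, E — 3 points.

3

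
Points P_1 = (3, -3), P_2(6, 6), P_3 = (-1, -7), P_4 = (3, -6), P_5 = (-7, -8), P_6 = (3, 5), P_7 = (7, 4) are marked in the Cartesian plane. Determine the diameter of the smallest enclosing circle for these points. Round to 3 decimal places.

19.105

By Welzl's lemma the MEC is supported by two points (diametrically opposite) or three points (on a circumcircle).
The farthest pair is P_2–P_5 with squared distance 365. The circle on this segment as diameter has centre (-0.5, -1) and r² = 365/4 = 91.25.
Check P_1: distance² to centre = 16.25 ≤ 91.25, so it lies inside.
All remaining points lie in this disk, and no smaller disk contains both endpoints, so this is the minimum enclosing circle.
Diameter = 2r = 2√(91.25) ≈ 19.105.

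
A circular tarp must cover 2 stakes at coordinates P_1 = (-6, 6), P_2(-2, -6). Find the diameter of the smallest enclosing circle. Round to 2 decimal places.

12.65

The smallest circle enclosing two points has them as diameter endpoints.
Centre = midpoint = (-4, 0); r² = |P_1P_2|²/4 = 160/4 = 40.
Diameter = 2r = 2√40 ≈ 12.65.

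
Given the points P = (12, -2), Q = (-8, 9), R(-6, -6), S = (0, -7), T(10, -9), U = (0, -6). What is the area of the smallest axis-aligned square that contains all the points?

The bounding box has width 20 and height 18.
An axis-aligned square enclosing the set must have side ≥ max(width, height).
So the minimum side is max(20, 18) = 20.
Area = 20² = 400.

400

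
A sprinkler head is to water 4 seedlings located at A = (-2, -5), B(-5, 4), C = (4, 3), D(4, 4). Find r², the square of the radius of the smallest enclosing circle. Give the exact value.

32.5

The minimum enclosing circle of a finite set is fixed by two of the points (as a diameter) or three (as a circumcircle).
The minimum enclosing circle is determined by three boundary points: A, B, D.
Their circumcentre is (-0.5, 0.5) with r² = 32.5.
The farthest remaining point C is at distance² 26.5 ≤ 32.5.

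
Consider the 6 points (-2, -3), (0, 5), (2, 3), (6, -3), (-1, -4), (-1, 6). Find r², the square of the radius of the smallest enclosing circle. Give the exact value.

A smallest enclosing disk is always determined by at most three of the input points on its boundary.
The minimum enclosing circle is determined by three boundary points: (6, -3), (-1, -4), (-1, 6).
Their circumcentre is (13/7, 1) with r² = 1625/49.
The farthest remaining point (-2, -3) is at distance² 1513/49 ≤ 1625/49.

1625/49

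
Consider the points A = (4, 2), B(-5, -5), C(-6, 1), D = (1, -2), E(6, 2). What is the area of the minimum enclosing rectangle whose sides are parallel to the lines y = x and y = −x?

99

In coordinates u = x + y, v = x − y the rectangle is axis-aligned; the map (x,y)→(u,v) scales areas by 2.
u-values: 6, -10, -5, -1, 8; range = 8 − (-10) = 18.
v-values: 2, 0, -7, 3, 4; range = 4 − (-7) = 11.
Area = (18 × 11) / 2 = 99.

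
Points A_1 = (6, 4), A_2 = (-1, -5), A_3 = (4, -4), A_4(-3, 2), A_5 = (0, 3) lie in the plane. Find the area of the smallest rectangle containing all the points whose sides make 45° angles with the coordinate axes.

104

In coordinates u = x + y, v = x − y the rectangle is axis-aligned; the map (x,y)→(u,v) scales areas by 2.
u-values: 10, -6, 0, -1, 3; range = 10 − (-6) = 16.
v-values: 2, 4, 8, -5, -3; range = 8 − (-5) = 13.
Area = (16 × 13) / 2 = 104.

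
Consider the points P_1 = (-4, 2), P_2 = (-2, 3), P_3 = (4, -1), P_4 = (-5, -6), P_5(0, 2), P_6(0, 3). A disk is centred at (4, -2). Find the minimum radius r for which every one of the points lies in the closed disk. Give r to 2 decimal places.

9.85

The required radius is the distance from (4, -2) to the farthest point.
Squared distances: 80, 61, 1, 97, 32, 41.
Maximum is 97, attained at P_4.
r = √97 ≈ 9.85.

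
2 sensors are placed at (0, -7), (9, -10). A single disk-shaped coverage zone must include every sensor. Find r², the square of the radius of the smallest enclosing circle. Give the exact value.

The smallest circle enclosing two points has them as diameter endpoints.
Centre = midpoint = (4.5, -8.5); r² = |(0, -7)−(9, -10)|²/4 = 90/4 = 22.5.

22.5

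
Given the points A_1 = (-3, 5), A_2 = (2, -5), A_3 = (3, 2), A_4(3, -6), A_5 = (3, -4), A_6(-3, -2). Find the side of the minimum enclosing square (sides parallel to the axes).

11

The bounding box has width 6 and height 11.
An axis-aligned square enclosing the set must have side ≥ max(width, height).
So the minimum side is max(6, 11) = 11.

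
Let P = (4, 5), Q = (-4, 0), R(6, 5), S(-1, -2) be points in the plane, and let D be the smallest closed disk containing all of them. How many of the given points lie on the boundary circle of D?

The minimum enclosing circle of a finite set is fixed by two of the points (as a diameter) or three (as a circumcircle).
The farthest pair is Q–R with squared distance 125. The circle on this segment as diameter has centre (1, 2.5) and r² = 125/4 = 31.25.
Check P: distance² to centre = 15.25 ≤ 31.25, so it lies inside.
All remaining points lie in this disk, and no smaller disk contains both endpoints, so this is the minimum enclosing circle.
The points at distance exactly r from the centre are Q, R — 2 points.

2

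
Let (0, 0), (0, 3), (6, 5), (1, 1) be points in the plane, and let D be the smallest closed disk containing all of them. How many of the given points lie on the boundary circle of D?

The farthest pair is (0, 0)–(6, 5) with squared distance 61. The circle on this segment as diameter has centre (3, 2.5) and r² = 61/4 = 15.25.
Check (0, 3): distance² to centre = 9.25 ≤ 15.25, so it lies inside.
All remaining points lie in this disk, and no smaller disk contains both endpoints, so this is the minimum enclosing circle.
The points at distance exactly r from the centre are (0, 0), (6, 5) — 2 points.

2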